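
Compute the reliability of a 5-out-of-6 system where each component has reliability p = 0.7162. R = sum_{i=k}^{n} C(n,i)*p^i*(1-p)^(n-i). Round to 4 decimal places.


k = 5, n = 6, p = 0.7162
i=5: C(6,5)=6 * 0.7162^5 * 0.2838^1 = 0.3209
i=6: C(6,6)=1 * 0.7162^6 * 0.2838^0 = 0.135
R = sum of terms = 0.4558

0.4558


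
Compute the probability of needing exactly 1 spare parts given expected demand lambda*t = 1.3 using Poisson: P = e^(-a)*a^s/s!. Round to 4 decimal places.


a = 1.3, s = 1
e^(-a) = e^(-1.3) = 0.2725
a^s = 1.3^1 = 1.3
s! = 1
P = 0.2725 * 1.3 / 1
P = 0.3543

0.3543


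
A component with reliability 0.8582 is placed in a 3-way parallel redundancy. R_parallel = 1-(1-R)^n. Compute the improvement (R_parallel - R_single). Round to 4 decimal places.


R_single = 0.8582, n = 3
1 - R_single = 0.1418
(1 - R_single)^n = 0.1418^3 = 0.0029
R_parallel = 1 - 0.0029 = 0.9971
Improvement = 0.9971 - 0.8582
Improvement = 0.1389

0.1389


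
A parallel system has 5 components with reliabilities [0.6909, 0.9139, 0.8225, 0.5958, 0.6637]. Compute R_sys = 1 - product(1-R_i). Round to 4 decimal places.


Components: [0.6909, 0.9139, 0.8225, 0.5958, 0.6637]
(1 - 0.6909) = 0.3091, running product = 0.3091
(1 - 0.9139) = 0.0861, running product = 0.0266
(1 - 0.8225) = 0.1775, running product = 0.0047
(1 - 0.5958) = 0.4042, running product = 0.0019
(1 - 0.6637) = 0.3363, running product = 0.0006
Product of (1-R_i) = 0.0006
R_sys = 1 - 0.0006 = 0.9994

0.9994


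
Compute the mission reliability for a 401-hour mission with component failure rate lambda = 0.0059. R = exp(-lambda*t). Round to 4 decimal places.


lambda = 0.0059
mission_time = 401
lambda * t = 0.0059 * 401 = 2.3659
R = exp(-2.3659)
R = 0.0939

0.0939


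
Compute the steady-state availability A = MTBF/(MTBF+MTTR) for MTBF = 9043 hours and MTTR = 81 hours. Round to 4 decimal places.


MTBF = 9043
MTTR = 81
MTBF + MTTR = 9124
A = 9043 / 9124
A = 0.9911

0.9911


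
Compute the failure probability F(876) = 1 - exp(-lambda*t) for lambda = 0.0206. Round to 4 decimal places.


lambda = 0.0206, t = 876
lambda * t = 18.0456
exp(-18.0456) = 0.0
F(t) = 1 - 0.0
F(t) = 1.0

1.0


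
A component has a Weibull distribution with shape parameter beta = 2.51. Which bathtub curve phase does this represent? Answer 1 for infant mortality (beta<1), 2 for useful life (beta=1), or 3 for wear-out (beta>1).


beta = 2.51
Compare beta to 1:
beta < 1 => infant mortality (phase 1)
beta = 1 => useful life (phase 2)
beta > 1 => wear-out (phase 3)
Since beta = 2.51, this is wear-out (increasing failure rate)
Phase = 3

3


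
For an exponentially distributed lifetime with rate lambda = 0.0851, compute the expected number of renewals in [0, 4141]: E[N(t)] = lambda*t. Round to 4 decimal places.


lambda = 0.0851
t = 4141
E[N(t)] = lambda * t
E[N(t)] = 0.0851 * 4141
E[N(t)] = 352.3991

352.3991


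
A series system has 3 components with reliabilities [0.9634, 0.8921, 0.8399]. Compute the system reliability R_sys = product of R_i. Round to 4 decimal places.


Components: [0.9634, 0.8921, 0.8399]
After component 1 (R=0.9634): product = 0.9634
After component 2 (R=0.8921): product = 0.8594
After component 3 (R=0.8399): product = 0.7219
R_sys = 0.7219

0.7219


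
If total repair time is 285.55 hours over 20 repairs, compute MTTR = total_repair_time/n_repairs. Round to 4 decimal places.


total_repair_time = 285.55
n_repairs = 20
MTTR = 285.55 / 20
MTTR = 14.2775

14.2775


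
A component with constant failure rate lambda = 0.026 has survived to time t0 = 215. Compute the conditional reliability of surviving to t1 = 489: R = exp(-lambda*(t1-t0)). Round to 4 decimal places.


lambda = 0.026
t0 = 215, t1 = 489
t1 - t0 = 274
lambda * (t1-t0) = 0.026 * 274 = 7.124
R = exp(-7.124)
R = 0.0008

0.0008


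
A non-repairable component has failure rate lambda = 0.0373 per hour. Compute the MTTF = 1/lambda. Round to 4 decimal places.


lambda = 0.0373
MTTF = 1 / 0.0373
MTTF = 26.8097

26.8097


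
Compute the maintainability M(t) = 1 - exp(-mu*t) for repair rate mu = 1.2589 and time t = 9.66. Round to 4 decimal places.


mu = 1.2589, t = 9.66
mu * t = 1.2589 * 9.66 = 12.161
exp(-12.161) = 0.0
M(t) = 1 - 0.0
M(t) = 1.0

1.0


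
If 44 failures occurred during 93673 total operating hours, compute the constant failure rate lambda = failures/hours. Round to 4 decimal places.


failures = 44
total_hours = 93673
lambda = 44 / 93673
lambda = 0.0005

0.0005


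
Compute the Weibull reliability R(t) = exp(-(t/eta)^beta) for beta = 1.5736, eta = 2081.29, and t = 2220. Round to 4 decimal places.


beta = 1.5736, eta = 2081.29, t = 2220
t/eta = 2220 / 2081.29 = 1.0666
(t/eta)^beta = 1.0666^1.5736 = 1.1069
R(t) = exp(-1.1069)
R(t) = 0.3306

0.3306


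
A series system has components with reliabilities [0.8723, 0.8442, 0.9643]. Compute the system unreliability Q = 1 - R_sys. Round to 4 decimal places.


Components: [0.8723, 0.8442, 0.9643]
After component 1: product = 0.8723
After component 2: product = 0.7364
After component 3: product = 0.7101
R_sys = 0.7101
Q = 1 - 0.7101 = 0.2899

0.2899


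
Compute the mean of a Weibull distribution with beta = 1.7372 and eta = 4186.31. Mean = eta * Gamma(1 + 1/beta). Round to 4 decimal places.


beta = 1.7372, eta = 4186.31
1/beta = 0.5756
1 + 1/beta = 1.5756
Gamma(1.5756) = 0.891
Mean = 4186.31 * 0.891
Mean = 3730.0204

3730.0204


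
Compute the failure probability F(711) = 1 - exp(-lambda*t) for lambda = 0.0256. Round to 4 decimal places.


lambda = 0.0256, t = 711
lambda * t = 18.2016
exp(-18.2016) = 0.0
F(t) = 1 - 0.0
F(t) = 1.0

1.0


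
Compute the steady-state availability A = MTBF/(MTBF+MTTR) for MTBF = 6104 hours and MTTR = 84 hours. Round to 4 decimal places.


MTBF = 6104
MTTR = 84
MTBF + MTTR = 6188
A = 6104 / 6188
A = 0.9864

0.9864


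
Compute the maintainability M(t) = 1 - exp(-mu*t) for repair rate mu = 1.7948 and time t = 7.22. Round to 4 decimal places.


mu = 1.7948, t = 7.22
mu * t = 1.7948 * 7.22 = 12.9585
exp(-12.9585) = 0.0
M(t) = 1 - 0.0
M(t) = 1.0

1.0


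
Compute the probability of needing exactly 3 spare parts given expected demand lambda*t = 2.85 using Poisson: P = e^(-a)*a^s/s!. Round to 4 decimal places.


a = 2.85, s = 3
e^(-a) = e^(-2.85) = 0.0578
a^s = 2.85^3 = 23.1491
s! = 6
P = 0.0578 * 23.1491 / 6
P = 0.2232

0.2232


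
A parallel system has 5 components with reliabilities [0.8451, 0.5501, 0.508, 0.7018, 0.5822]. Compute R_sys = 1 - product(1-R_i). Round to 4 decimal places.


Components: [0.8451, 0.5501, 0.508, 0.7018, 0.5822]
(1 - 0.8451) = 0.1549, running product = 0.1549
(1 - 0.5501) = 0.4499, running product = 0.0697
(1 - 0.508) = 0.492, running product = 0.0343
(1 - 0.7018) = 0.2982, running product = 0.0102
(1 - 0.5822) = 0.4178, running product = 0.0043
Product of (1-R_i) = 0.0043
R_sys = 1 - 0.0043 = 0.9957

0.9957


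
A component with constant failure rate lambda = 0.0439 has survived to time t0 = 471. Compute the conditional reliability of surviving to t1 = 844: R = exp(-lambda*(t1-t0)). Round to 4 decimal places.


lambda = 0.0439
t0 = 471, t1 = 844
t1 - t0 = 373
lambda * (t1-t0) = 0.0439 * 373 = 16.3747
R = exp(-16.3747)
R = 0.0

0.0


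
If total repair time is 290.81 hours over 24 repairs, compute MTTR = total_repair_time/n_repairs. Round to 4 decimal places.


total_repair_time = 290.81
n_repairs = 24
MTTR = 290.81 / 24
MTTR = 12.1171

12.1171


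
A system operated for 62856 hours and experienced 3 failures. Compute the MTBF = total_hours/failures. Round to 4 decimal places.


total_hours = 62856
failures = 3
MTBF = 62856 / 3
MTBF = 20952.0

20952.0


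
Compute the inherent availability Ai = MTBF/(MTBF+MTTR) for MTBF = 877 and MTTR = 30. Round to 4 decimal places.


MTBF = 877
MTTR = 30
MTBF + MTTR = 907
Ai = 877 / 907
Ai = 0.9669

0.9669


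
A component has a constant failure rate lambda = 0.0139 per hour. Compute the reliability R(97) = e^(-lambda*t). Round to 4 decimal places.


lambda = 0.0139
t = 97
lambda * t = 1.3483
R(t) = e^(-1.3483)
R(t) = 0.2597

0.2597


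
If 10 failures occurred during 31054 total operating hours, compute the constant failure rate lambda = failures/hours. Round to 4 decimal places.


failures = 10
total_hours = 31054
lambda = 10 / 31054
lambda = 0.0003

0.0003


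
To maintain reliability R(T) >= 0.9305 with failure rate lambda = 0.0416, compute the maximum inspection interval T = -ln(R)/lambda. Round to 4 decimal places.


R_target = 0.9305
lambda = 0.0416
-ln(0.9305) = 0.072
T = 0.072 / 0.0416
T = 1.7316

1.7316


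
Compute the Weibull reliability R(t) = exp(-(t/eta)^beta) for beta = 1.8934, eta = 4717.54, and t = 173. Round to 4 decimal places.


beta = 1.8934, eta = 4717.54, t = 173
t/eta = 173 / 4717.54 = 0.0367
(t/eta)^beta = 0.0367^1.8934 = 0.0019
R(t) = exp(-0.0019)
R(t) = 0.9981

0.9981


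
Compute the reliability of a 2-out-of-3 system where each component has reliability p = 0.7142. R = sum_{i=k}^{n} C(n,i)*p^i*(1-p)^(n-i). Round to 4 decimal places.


k = 2, n = 3, p = 0.7142
i=2: C(3,2)=3 * 0.7142^2 * 0.2858^1 = 0.4373
i=3: C(3,3)=1 * 0.7142^3 * 0.2858^0 = 0.3643
R = sum of terms = 0.8016

0.8016


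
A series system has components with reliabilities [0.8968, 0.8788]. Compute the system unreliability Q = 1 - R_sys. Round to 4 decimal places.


Components: [0.8968, 0.8788]
After component 1: product = 0.8968
After component 2: product = 0.7881
R_sys = 0.7881
Q = 1 - 0.7881 = 0.2119

0.2119


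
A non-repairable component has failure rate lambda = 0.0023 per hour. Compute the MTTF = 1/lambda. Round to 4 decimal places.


lambda = 0.0023
MTTF = 1 / 0.0023
MTTF = 434.7826

434.7826


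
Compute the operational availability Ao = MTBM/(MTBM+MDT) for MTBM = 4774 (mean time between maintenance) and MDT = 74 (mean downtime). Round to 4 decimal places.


MTBM = 4774
MDT = 74
MTBM + MDT = 4848
Ao = 4774 / 4848
Ao = 0.9847

0.9847


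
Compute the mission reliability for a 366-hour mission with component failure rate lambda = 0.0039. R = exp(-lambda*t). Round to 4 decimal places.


lambda = 0.0039
mission_time = 366
lambda * t = 0.0039 * 366 = 1.4274
R = exp(-1.4274)
R = 0.2399

0.2399


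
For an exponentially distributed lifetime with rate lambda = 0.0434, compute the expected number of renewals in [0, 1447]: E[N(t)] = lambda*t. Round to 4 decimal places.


lambda = 0.0434
t = 1447
E[N(t)] = lambda * t
E[N(t)] = 0.0434 * 1447
E[N(t)] = 62.7998

62.7998


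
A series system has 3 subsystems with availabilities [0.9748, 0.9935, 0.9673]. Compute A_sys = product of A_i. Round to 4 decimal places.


Subsystems: [0.9748, 0.9935, 0.9673]
After subsystem 1 (A=0.9748): product = 0.9748
After subsystem 2 (A=0.9935): product = 0.9685
After subsystem 3 (A=0.9673): product = 0.9368
A_sys = 0.9368

0.9368


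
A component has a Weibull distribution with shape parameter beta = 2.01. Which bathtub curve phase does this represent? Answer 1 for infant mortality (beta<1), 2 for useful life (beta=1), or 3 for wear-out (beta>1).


beta = 2.01
Compare beta to 1:
beta < 1 => infant mortality (phase 1)
beta = 1 => useful life (phase 2)
beta > 1 => wear-out (phase 3)
Since beta = 2.01, this is wear-out (increasing failure rate)
Phase = 3

3


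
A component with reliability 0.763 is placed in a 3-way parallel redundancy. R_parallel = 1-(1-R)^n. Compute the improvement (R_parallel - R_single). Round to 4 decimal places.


R_single = 0.763, n = 3
1 - R_single = 0.237
(1 - R_single)^n = 0.237^3 = 0.0133
R_parallel = 1 - 0.0133 = 0.9867
Improvement = 0.9867 - 0.763
Improvement = 0.2237

0.2237


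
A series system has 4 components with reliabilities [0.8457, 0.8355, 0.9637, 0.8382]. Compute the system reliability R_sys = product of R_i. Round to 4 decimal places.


Components: [0.8457, 0.8355, 0.9637, 0.8382]
After component 1 (R=0.8457): product = 0.8457
After component 2 (R=0.8355): product = 0.7066
After component 3 (R=0.9637): product = 0.6809
After component 4 (R=0.8382): product = 0.5708
R_sys = 0.5708

0.5708


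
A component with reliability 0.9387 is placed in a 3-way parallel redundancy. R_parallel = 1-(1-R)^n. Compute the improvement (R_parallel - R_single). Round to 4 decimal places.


R_single = 0.9387, n = 3
1 - R_single = 0.0613
(1 - R_single)^n = 0.0613^3 = 0.0002
R_parallel = 1 - 0.0002 = 0.9998
Improvement = 0.9998 - 0.9387
Improvement = 0.0611

0.0611


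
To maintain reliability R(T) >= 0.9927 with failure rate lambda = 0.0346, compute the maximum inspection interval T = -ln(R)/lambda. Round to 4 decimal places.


R_target = 0.9927
lambda = 0.0346
-ln(0.9927) = 0.0073
T = 0.0073 / 0.0346
T = 0.2118

0.2118


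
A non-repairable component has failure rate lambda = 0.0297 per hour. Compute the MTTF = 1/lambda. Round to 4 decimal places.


lambda = 0.0297
MTTF = 1 / 0.0297
MTTF = 33.67

33.67


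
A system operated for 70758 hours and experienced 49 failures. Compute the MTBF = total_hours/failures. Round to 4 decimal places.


total_hours = 70758
failures = 49
MTBF = 70758 / 49
MTBF = 1444.0408

1444.0408


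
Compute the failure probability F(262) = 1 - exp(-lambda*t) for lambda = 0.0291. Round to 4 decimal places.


lambda = 0.0291, t = 262
lambda * t = 7.6242
exp(-7.6242) = 0.0005
F(t) = 1 - 0.0005
F(t) = 0.9995

0.9995


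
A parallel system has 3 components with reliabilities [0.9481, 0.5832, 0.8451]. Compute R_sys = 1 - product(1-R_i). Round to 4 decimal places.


Components: [0.9481, 0.5832, 0.8451]
(1 - 0.9481) = 0.0519, running product = 0.0519
(1 - 0.5832) = 0.4168, running product = 0.0216
(1 - 0.8451) = 0.1549, running product = 0.0034
Product of (1-R_i) = 0.0034
R_sys = 1 - 0.0034 = 0.9966

0.9966


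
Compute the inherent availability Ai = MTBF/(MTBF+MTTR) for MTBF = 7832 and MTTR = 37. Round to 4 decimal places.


MTBF = 7832
MTTR = 37
MTBF + MTTR = 7869
Ai = 7832 / 7869
Ai = 0.9953

0.9953


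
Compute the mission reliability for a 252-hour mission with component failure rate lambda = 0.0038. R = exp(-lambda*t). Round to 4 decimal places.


lambda = 0.0038
mission_time = 252
lambda * t = 0.0038 * 252 = 0.9576
R = exp(-0.9576)
R = 0.3838

0.3838


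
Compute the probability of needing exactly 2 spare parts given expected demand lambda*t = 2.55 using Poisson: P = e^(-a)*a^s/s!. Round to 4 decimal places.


a = 2.55, s = 2
e^(-a) = e^(-2.55) = 0.0781
a^s = 2.55^2 = 6.5025
s! = 2
P = 0.0781 * 6.5025 / 2
P = 0.2539

0.2539


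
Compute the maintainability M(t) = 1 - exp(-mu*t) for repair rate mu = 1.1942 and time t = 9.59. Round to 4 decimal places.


mu = 1.1942, t = 9.59
mu * t = 1.1942 * 9.59 = 11.4524
exp(-11.4524) = 0.0
M(t) = 1 - 0.0
M(t) = 1.0

1.0


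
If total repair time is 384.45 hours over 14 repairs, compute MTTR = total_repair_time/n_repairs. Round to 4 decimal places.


total_repair_time = 384.45
n_repairs = 14
MTTR = 384.45 / 14
MTTR = 27.4607

27.4607


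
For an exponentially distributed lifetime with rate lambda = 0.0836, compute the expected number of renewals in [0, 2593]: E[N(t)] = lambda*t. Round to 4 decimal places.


lambda = 0.0836
t = 2593
E[N(t)] = lambda * t
E[N(t)] = 0.0836 * 2593
E[N(t)] = 216.7748

216.7748


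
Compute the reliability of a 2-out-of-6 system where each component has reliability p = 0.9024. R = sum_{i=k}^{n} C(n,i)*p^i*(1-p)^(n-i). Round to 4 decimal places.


k = 2, n = 6, p = 0.9024
i=2: C(6,2)=15 * 0.9024^2 * 0.0976^4 = 0.0011
i=3: C(6,3)=20 * 0.9024^3 * 0.0976^3 = 0.0137
i=4: C(6,4)=15 * 0.9024^4 * 0.0976^2 = 0.0948
i=5: C(6,5)=6 * 0.9024^5 * 0.0976^1 = 0.3504
i=6: C(6,6)=1 * 0.9024^6 * 0.0976^0 = 0.54
R = sum of terms = 1.0

1.0


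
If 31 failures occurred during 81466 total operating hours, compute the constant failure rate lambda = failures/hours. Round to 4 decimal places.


failures = 31
total_hours = 81466
lambda = 31 / 81466
lambda = 0.0004

0.0004


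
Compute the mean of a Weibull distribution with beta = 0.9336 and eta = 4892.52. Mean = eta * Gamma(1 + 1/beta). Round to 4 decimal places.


beta = 0.9336, eta = 4892.52
1/beta = 1.0711
1 + 1/beta = 2.0711
Gamma(2.0711) = 1.0322
Mean = 4892.52 * 1.0322
Mean = 5049.9809

5049.9809


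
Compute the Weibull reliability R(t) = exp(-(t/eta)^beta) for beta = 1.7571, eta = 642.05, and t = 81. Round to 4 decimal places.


beta = 1.7571, eta = 642.05, t = 81
t/eta = 81 / 642.05 = 0.1262
(t/eta)^beta = 0.1262^1.7571 = 0.0263
R(t) = exp(-0.0263)
R(t) = 0.974

0.974


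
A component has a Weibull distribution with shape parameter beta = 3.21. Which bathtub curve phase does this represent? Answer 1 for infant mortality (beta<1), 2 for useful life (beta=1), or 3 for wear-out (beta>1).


beta = 3.21
Compare beta to 1:
beta < 1 => infant mortality (phase 1)
beta = 1 => useful life (phase 2)
beta > 1 => wear-out (phase 3)
Since beta = 3.21, this is wear-out (increasing failure rate)
Phase = 3

3


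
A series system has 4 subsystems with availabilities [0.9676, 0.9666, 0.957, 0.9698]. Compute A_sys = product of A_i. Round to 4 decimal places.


Subsystems: [0.9676, 0.9666, 0.957, 0.9698]
After subsystem 1 (A=0.9676): product = 0.9676
After subsystem 2 (A=0.9666): product = 0.9353
After subsystem 3 (A=0.957): product = 0.8951
After subsystem 4 (A=0.9698): product = 0.868
A_sys = 0.868

0.868


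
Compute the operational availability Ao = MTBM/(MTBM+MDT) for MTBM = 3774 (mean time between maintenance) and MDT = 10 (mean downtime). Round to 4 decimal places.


MTBM = 3774
MDT = 10
MTBM + MDT = 3784
Ao = 3774 / 3784
Ao = 0.9974

0.9974


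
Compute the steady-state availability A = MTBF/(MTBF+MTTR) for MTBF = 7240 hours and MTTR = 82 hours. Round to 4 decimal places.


MTBF = 7240
MTTR = 82
MTBF + MTTR = 7322
A = 7240 / 7322
A = 0.9888

0.9888


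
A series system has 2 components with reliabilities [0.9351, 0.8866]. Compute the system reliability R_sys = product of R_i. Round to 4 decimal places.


Components: [0.9351, 0.8866]
After component 1 (R=0.9351): product = 0.9351
After component 2 (R=0.8866): product = 0.8291
R_sys = 0.8291

0.8291


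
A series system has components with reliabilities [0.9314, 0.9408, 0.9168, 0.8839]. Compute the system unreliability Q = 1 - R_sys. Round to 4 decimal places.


Components: [0.9314, 0.9408, 0.9168, 0.8839]
After component 1: product = 0.9314
After component 2: product = 0.8763
After component 3: product = 0.8034
After component 4: product = 0.7101
R_sys = 0.7101
Q = 1 - 0.7101 = 0.2899

0.2899


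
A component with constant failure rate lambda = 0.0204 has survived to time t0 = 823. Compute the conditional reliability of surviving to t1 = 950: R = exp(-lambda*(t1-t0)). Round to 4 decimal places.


lambda = 0.0204
t0 = 823, t1 = 950
t1 - t0 = 127
lambda * (t1-t0) = 0.0204 * 127 = 2.5908
R = exp(-2.5908)
R = 0.075

0.075


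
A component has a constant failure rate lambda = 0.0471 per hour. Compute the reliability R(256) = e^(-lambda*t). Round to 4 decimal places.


lambda = 0.0471
t = 256
lambda * t = 12.0576
R(t) = e^(-12.0576)
R(t) = 0.0

0.0


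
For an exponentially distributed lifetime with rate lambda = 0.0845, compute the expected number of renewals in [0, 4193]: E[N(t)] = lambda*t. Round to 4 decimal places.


lambda = 0.0845
t = 4193
E[N(t)] = lambda * t
E[N(t)] = 0.0845 * 4193
E[N(t)] = 354.3085

354.3085


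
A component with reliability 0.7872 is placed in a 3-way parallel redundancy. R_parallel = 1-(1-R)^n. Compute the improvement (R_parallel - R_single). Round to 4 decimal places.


R_single = 0.7872, n = 3
1 - R_single = 0.2128
(1 - R_single)^n = 0.2128^3 = 0.0096
R_parallel = 1 - 0.0096 = 0.9904
Improvement = 0.9904 - 0.7872
Improvement = 0.2032

0.2032


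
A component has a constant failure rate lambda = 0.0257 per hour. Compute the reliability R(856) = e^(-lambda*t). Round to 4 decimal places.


lambda = 0.0257
t = 856
lambda * t = 21.9992
R(t) = e^(-21.9992)
R(t) = 0.0

0.0


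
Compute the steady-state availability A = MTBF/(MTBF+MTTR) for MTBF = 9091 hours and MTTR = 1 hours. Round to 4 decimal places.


MTBF = 9091
MTTR = 1
MTBF + MTTR = 9092
A = 9091 / 9092
A = 0.9999

0.9999


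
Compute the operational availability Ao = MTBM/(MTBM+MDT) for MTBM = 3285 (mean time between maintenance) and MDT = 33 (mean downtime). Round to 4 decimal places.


MTBM = 3285
MDT = 33
MTBM + MDT = 3318
Ao = 3285 / 3318
Ao = 0.9901

0.9901


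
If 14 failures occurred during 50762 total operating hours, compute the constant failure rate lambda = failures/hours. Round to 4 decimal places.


failures = 14
total_hours = 50762
lambda = 14 / 50762
lambda = 0.0003

0.0003


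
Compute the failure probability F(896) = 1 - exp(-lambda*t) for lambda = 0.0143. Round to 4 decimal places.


lambda = 0.0143, t = 896
lambda * t = 12.8128
exp(-12.8128) = 0.0
F(t) = 1 - 0.0
F(t) = 1.0

1.0


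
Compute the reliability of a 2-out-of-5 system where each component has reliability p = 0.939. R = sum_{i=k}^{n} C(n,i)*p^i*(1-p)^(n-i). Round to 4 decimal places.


k = 2, n = 5, p = 0.939
i=2: C(5,2)=10 * 0.939^2 * 0.061^3 = 0.002
i=3: C(5,3)=10 * 0.939^3 * 0.061^2 = 0.0308
i=4: C(5,4)=5 * 0.939^4 * 0.061^1 = 0.2371
i=5: C(5,5)=1 * 0.939^5 * 0.061^0 = 0.73
R = sum of terms = 0.9999

0.9999


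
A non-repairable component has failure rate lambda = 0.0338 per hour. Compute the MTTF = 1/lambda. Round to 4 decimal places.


lambda = 0.0338
MTTF = 1 / 0.0338
MTTF = 29.5858

29.5858


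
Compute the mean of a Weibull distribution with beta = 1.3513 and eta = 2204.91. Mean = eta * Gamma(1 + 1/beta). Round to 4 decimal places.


beta = 1.3513, eta = 2204.91
1/beta = 0.74
1 + 1/beta = 1.74
Gamma(1.74) = 0.9168
Mean = 2204.91 * 0.9168
Mean = 2021.5325

2021.5325


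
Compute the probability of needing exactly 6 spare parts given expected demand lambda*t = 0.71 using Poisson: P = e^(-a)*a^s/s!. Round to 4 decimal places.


a = 0.71, s = 6
e^(-a) = e^(-0.71) = 0.4916
a^s = 0.71^6 = 0.1281
s! = 720
P = 0.4916 * 0.1281 / 720
P = 0.0001

0.0001


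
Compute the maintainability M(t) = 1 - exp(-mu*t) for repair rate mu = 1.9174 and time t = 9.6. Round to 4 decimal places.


mu = 1.9174, t = 9.6
mu * t = 1.9174 * 9.6 = 18.407
exp(-18.407) = 0.0
M(t) = 1 - 0.0
M(t) = 1.0

1.0


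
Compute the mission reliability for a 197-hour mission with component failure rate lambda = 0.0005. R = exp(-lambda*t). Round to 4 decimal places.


lambda = 0.0005
mission_time = 197
lambda * t = 0.0005 * 197 = 0.0985
R = exp(-0.0985)
R = 0.9062

0.9062


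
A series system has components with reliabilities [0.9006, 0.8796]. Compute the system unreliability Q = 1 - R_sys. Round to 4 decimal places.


Components: [0.9006, 0.8796]
After component 1: product = 0.9006
After component 2: product = 0.7922
R_sys = 0.7922
Q = 1 - 0.7922 = 0.2078

0.2078


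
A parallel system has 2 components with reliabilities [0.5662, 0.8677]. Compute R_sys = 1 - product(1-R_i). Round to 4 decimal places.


Components: [0.5662, 0.8677]
(1 - 0.5662) = 0.4338, running product = 0.4338
(1 - 0.8677) = 0.1323, running product = 0.0574
Product of (1-R_i) = 0.0574
R_sys = 1 - 0.0574 = 0.9426

0.9426


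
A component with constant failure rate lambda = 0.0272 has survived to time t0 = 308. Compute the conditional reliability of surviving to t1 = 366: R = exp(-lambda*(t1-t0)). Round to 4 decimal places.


lambda = 0.0272
t0 = 308, t1 = 366
t1 - t0 = 58
lambda * (t1-t0) = 0.0272 * 58 = 1.5776
R = exp(-1.5776)
R = 0.2065

0.2065


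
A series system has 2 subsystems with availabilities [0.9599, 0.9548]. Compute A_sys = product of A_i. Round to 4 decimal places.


Subsystems: [0.9599, 0.9548]
After subsystem 1 (A=0.9599): product = 0.9599
After subsystem 2 (A=0.9548): product = 0.9165
A_sys = 0.9165

0.9165


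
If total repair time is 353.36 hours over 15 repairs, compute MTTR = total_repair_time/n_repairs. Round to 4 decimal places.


total_repair_time = 353.36
n_repairs = 15
MTTR = 353.36 / 15
MTTR = 23.5573

23.5573


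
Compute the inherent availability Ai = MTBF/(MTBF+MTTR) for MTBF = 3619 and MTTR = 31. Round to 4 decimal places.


MTBF = 3619
MTTR = 31
MTBF + MTTR = 3650
Ai = 3619 / 3650
Ai = 0.9915

0.9915


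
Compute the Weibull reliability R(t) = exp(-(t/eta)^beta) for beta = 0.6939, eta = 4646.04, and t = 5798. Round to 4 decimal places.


beta = 0.6939, eta = 4646.04, t = 5798
t/eta = 5798 / 4646.04 = 1.2479
(t/eta)^beta = 1.2479^0.6939 = 1.1661
R(t) = exp(-1.1661)
R(t) = 0.3116

0.3116


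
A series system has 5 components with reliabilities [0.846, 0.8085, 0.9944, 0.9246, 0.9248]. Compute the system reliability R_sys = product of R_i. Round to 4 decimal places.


Components: [0.846, 0.8085, 0.9944, 0.9246, 0.9248]
After component 1 (R=0.846): product = 0.846
After component 2 (R=0.8085): product = 0.684
After component 3 (R=0.9944): product = 0.6802
After component 4 (R=0.9246): product = 0.6289
After component 5 (R=0.9248): product = 0.5816
R_sys = 0.5816

0.5816


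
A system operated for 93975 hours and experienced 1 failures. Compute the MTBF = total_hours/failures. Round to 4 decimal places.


total_hours = 93975
failures = 1
MTBF = 93975 / 1
MTBF = 93975.0

93975.0


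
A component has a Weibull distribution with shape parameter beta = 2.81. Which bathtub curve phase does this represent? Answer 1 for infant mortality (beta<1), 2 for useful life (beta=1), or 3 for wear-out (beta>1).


beta = 2.81
Compare beta to 1:
beta < 1 => infant mortality (phase 1)
beta = 1 => useful life (phase 2)
beta > 1 => wear-out (phase 3)
Since beta = 2.81, this is wear-out (increasing failure rate)
Phase = 3

3


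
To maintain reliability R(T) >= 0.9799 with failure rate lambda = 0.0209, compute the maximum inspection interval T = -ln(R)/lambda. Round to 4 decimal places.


R_target = 0.9799
lambda = 0.0209
-ln(0.9799) = 0.0203
T = 0.0203 / 0.0209
T = 0.9715

0.9715


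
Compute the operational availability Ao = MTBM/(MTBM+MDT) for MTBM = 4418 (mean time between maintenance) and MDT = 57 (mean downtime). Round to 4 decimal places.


MTBM = 4418
MDT = 57
MTBM + MDT = 4475
Ao = 4418 / 4475
Ao = 0.9873

0.9873


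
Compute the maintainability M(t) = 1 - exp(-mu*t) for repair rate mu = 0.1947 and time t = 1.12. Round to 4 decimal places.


mu = 0.1947, t = 1.12
mu * t = 0.1947 * 1.12 = 0.2181
exp(-0.2181) = 0.8041
M(t) = 1 - 0.8041
M(t) = 0.1959

0.1959


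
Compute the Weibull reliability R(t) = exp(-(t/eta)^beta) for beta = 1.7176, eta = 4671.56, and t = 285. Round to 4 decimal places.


beta = 1.7176, eta = 4671.56, t = 285
t/eta = 285 / 4671.56 = 0.061
(t/eta)^beta = 0.061^1.7176 = 0.0082
R(t) = exp(-0.0082)
R(t) = 0.9918

0.9918


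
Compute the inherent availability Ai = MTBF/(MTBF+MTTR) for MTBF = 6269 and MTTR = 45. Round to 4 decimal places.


MTBF = 6269
MTTR = 45
MTBF + MTTR = 6314
Ai = 6269 / 6314
Ai = 0.9929

0.9929


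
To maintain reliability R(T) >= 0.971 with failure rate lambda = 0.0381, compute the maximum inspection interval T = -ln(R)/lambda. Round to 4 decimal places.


R_target = 0.971
lambda = 0.0381
-ln(0.971) = 0.0294
T = 0.0294 / 0.0381
T = 0.7724

0.7724


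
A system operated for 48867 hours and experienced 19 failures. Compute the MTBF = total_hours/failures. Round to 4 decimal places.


total_hours = 48867
failures = 19
MTBF = 48867 / 19
MTBF = 2571.9474

2571.9474


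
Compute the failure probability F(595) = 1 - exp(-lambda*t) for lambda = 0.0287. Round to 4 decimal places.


lambda = 0.0287, t = 595
lambda * t = 17.0765
exp(-17.0765) = 0.0
F(t) = 1 - 0.0
F(t) = 1.0

1.0


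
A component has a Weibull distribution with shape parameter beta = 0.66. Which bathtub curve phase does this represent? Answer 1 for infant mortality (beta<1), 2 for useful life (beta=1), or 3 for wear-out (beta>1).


beta = 0.66
Compare beta to 1:
beta < 1 => infant mortality (phase 1)
beta = 1 => useful life (phase 2)
beta > 1 => wear-out (phase 3)
Since beta = 0.66, this is infant mortality (decreasing failure rate)
Phase = 1

1


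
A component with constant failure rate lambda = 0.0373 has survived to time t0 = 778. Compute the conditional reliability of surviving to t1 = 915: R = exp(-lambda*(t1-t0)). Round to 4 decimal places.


lambda = 0.0373
t0 = 778, t1 = 915
t1 - t0 = 137
lambda * (t1-t0) = 0.0373 * 137 = 5.1101
R = exp(-5.1101)
R = 0.006

0.006


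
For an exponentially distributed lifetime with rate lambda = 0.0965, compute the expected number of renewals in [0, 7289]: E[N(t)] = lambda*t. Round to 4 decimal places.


lambda = 0.0965
t = 7289
E[N(t)] = lambda * t
E[N(t)] = 0.0965 * 7289
E[N(t)] = 703.3885

703.3885


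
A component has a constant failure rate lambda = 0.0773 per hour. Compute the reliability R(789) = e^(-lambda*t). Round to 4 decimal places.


lambda = 0.0773
t = 789
lambda * t = 60.9897
R(t) = e^(-60.9897)
R(t) = 0.0

0.0


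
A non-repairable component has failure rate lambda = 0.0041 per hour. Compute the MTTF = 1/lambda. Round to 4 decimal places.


lambda = 0.0041
MTTF = 1 / 0.0041
MTTF = 243.9024

243.9024


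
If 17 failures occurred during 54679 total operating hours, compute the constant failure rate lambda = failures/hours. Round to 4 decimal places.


failures = 17
total_hours = 54679
lambda = 17 / 54679
lambda = 0.0003

0.0003


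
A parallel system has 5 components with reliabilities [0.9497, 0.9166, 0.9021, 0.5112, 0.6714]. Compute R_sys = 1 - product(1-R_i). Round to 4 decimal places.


Components: [0.9497, 0.9166, 0.9021, 0.5112, 0.6714]
(1 - 0.9497) = 0.0503, running product = 0.0503
(1 - 0.9166) = 0.0834, running product = 0.0042
(1 - 0.9021) = 0.0979, running product = 0.0004
(1 - 0.5112) = 0.4888, running product = 0.0002
(1 - 0.6714) = 0.3286, running product = 0.0001
Product of (1-R_i) = 0.0001
R_sys = 1 - 0.0001 = 0.9999

0.9999


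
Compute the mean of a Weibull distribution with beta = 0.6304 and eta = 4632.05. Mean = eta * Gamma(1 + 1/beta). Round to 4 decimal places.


beta = 0.6304, eta = 4632.05
1/beta = 1.5863
1 + 1/beta = 2.5863
Gamma(2.5863) = 1.415
Mean = 4632.05 * 1.415
Mean = 6554.5659

6554.5659


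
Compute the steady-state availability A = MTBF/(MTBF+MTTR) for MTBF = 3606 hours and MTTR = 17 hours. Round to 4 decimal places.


MTBF = 3606
MTTR = 17
MTBF + MTTR = 3623
A = 3606 / 3623
A = 0.9953

0.9953


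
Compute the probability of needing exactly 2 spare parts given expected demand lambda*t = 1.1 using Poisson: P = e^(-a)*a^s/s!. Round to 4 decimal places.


a = 1.1, s = 2
e^(-a) = e^(-1.1) = 0.3329
a^s = 1.1^2 = 1.21
s! = 2
P = 0.3329 * 1.21 / 2
P = 0.2014

0.2014


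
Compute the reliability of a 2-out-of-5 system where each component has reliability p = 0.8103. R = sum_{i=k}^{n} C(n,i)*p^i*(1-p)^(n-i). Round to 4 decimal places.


k = 2, n = 5, p = 0.8103
i=2: C(5,2)=10 * 0.8103^2 * 0.1897^3 = 0.0448
i=3: C(5,3)=10 * 0.8103^3 * 0.1897^2 = 0.1915
i=4: C(5,4)=5 * 0.8103^4 * 0.1897^1 = 0.4089
i=5: C(5,5)=1 * 0.8103^5 * 0.1897^0 = 0.3493
R = sum of terms = 0.9945

0.9945


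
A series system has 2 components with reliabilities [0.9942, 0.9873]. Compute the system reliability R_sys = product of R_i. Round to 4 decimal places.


Components: [0.9942, 0.9873]
After component 1 (R=0.9942): product = 0.9942
After component 2 (R=0.9873): product = 0.9816
R_sys = 0.9816

0.9816


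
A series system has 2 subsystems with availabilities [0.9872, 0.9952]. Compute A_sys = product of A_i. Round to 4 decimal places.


Subsystems: [0.9872, 0.9952]
After subsystem 1 (A=0.9872): product = 0.9872
After subsystem 2 (A=0.9952): product = 0.9825
A_sys = 0.9825

0.9825


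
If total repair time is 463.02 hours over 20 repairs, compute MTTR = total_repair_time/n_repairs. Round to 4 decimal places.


total_repair_time = 463.02
n_repairs = 20
MTTR = 463.02 / 20
MTTR = 23.151

23.151


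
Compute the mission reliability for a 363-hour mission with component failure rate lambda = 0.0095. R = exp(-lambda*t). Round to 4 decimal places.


lambda = 0.0095
mission_time = 363
lambda * t = 0.0095 * 363 = 3.4485
R = exp(-3.4485)
R = 0.0318

0.0318


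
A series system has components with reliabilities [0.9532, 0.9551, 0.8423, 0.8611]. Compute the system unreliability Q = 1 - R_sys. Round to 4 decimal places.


Components: [0.9532, 0.9551, 0.8423, 0.8611]
After component 1: product = 0.9532
After component 2: product = 0.9104
After component 3: product = 0.7668
After component 4: product = 0.6603
R_sys = 0.6603
Q = 1 - 0.6603 = 0.3397

0.3397


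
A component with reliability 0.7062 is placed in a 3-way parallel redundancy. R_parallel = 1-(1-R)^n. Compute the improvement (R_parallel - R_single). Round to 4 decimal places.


R_single = 0.7062, n = 3
1 - R_single = 0.2938
(1 - R_single)^n = 0.2938^3 = 0.0254
R_parallel = 1 - 0.0254 = 0.9746
Improvement = 0.9746 - 0.7062
Improvement = 0.2684

0.2684


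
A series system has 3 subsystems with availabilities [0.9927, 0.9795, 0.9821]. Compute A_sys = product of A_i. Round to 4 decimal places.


Subsystems: [0.9927, 0.9795, 0.9821]
After subsystem 1 (A=0.9927): product = 0.9927
After subsystem 2 (A=0.9795): product = 0.9723
After subsystem 3 (A=0.9821): product = 0.9549
A_sys = 0.9549

0.9549


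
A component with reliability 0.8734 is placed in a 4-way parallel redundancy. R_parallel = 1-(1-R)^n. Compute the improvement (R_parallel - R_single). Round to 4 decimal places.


R_single = 0.8734, n = 4
1 - R_single = 0.1266
(1 - R_single)^n = 0.1266^4 = 0.0003
R_parallel = 1 - 0.0003 = 0.9997
Improvement = 0.9997 - 0.8734
Improvement = 0.1263

0.1263


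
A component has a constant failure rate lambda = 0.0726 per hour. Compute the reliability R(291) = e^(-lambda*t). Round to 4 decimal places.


lambda = 0.0726
t = 291
lambda * t = 21.1266
R(t) = e^(-21.1266)
R(t) = 0.0

0.0


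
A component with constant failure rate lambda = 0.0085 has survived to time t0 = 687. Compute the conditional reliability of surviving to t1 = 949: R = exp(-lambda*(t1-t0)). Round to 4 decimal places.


lambda = 0.0085
t0 = 687, t1 = 949
t1 - t0 = 262
lambda * (t1-t0) = 0.0085 * 262 = 2.227
R = exp(-2.227)
R = 0.1079

0.1079


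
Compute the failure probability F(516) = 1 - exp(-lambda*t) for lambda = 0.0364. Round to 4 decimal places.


lambda = 0.0364, t = 516
lambda * t = 18.7824
exp(-18.7824) = 0.0
F(t) = 1 - 0.0
F(t) = 1.0

1.0


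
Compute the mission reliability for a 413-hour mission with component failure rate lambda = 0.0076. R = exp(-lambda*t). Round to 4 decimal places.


lambda = 0.0076
mission_time = 413
lambda * t = 0.0076 * 413 = 3.1388
R = exp(-3.1388)
R = 0.0433

0.0433


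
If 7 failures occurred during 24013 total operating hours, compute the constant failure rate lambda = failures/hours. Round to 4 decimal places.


failures = 7
total_hours = 24013
lambda = 7 / 24013
lambda = 0.0003

0.0003


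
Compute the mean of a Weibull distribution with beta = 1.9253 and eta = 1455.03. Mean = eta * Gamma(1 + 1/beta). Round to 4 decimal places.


beta = 1.9253, eta = 1455.03
1/beta = 0.5194
1 + 1/beta = 1.5194
Gamma(1.5194) = 0.887
Mean = 1455.03 * 0.887
Mean = 1290.6256

1290.6256


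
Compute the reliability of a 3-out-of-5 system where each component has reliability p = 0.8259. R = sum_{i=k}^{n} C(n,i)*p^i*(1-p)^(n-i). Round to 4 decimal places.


k = 3, n = 5, p = 0.8259
i=3: C(5,3)=10 * 0.8259^3 * 0.1741^2 = 0.1708
i=4: C(5,4)=5 * 0.8259^4 * 0.1741^1 = 0.405
i=5: C(5,5)=1 * 0.8259^5 * 0.1741^0 = 0.3843
R = sum of terms = 0.9601

0.9601


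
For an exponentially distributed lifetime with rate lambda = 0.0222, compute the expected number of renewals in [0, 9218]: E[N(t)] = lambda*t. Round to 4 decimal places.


lambda = 0.0222
t = 9218
E[N(t)] = lambda * t
E[N(t)] = 0.0222 * 9218
E[N(t)] = 204.6396

204.6396


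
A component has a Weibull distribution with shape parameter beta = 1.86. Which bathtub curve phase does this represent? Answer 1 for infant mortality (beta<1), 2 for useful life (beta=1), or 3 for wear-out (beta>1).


beta = 1.86
Compare beta to 1:
beta < 1 => infant mortality (phase 1)
beta = 1 => useful life (phase 2)
beta > 1 => wear-out (phase 3)
Since beta = 1.86, this is wear-out (increasing failure rate)
Phase = 3

3


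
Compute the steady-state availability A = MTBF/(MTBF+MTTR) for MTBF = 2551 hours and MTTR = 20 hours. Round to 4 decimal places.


MTBF = 2551
MTTR = 20
MTBF + MTTR = 2571
A = 2551 / 2571
A = 0.9922

0.9922


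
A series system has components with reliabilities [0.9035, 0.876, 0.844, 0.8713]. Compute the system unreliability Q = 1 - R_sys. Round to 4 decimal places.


Components: [0.9035, 0.876, 0.844, 0.8713]
After component 1: product = 0.9035
After component 2: product = 0.7915
After component 3: product = 0.668
After component 4: product = 0.582
R_sys = 0.582
Q = 1 - 0.582 = 0.418

0.418


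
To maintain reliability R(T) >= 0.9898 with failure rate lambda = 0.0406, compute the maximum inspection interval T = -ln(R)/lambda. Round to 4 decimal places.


R_target = 0.9898
lambda = 0.0406
-ln(0.9898) = 0.0103
T = 0.0103 / 0.0406
T = 0.2525

0.2525


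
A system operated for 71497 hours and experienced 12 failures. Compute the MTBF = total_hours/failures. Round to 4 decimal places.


total_hours = 71497
failures = 12
MTBF = 71497 / 12
MTBF = 5958.0833

5958.0833


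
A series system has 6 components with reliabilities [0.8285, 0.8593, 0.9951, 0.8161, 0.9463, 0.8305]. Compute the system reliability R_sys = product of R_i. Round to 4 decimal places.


Components: [0.8285, 0.8593, 0.9951, 0.8161, 0.9463, 0.8305]
After component 1 (R=0.8285): product = 0.8285
After component 2 (R=0.8593): product = 0.7119
After component 3 (R=0.9951): product = 0.7084
After component 4 (R=0.8161): product = 0.5782
After component 5 (R=0.9463): product = 0.5471
After component 6 (R=0.8305): product = 0.4544
R_sys = 0.4544

0.4544


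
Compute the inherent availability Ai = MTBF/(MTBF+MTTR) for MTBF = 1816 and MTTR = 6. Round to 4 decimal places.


MTBF = 1816
MTTR = 6
MTBF + MTTR = 1822
Ai = 1816 / 1822
Ai = 0.9967

0.9967


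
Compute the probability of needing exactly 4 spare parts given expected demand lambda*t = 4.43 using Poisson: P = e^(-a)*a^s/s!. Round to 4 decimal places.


a = 4.43, s = 4
e^(-a) = e^(-4.43) = 0.0119
a^s = 4.43^4 = 385.1367
s! = 24
P = 0.0119 * 385.1367 / 24
P = 0.1912

0.1912


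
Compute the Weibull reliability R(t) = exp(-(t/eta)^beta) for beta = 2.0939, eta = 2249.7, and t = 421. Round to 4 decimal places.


beta = 2.0939, eta = 2249.7, t = 421
t/eta = 421 / 2249.7 = 0.1871
(t/eta)^beta = 0.1871^2.0939 = 0.0299
R(t) = exp(-0.0299)
R(t) = 0.9705

0.9705


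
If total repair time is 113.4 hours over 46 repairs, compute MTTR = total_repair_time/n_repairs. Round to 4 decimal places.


total_repair_time = 113.4
n_repairs = 46
MTTR = 113.4 / 46
MTTR = 2.4652

2.4652


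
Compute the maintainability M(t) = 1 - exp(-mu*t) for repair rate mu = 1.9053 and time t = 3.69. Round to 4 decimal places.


mu = 1.9053, t = 3.69
mu * t = 1.9053 * 3.69 = 7.0306
exp(-7.0306) = 0.0009
M(t) = 1 - 0.0009
M(t) = 0.9991

0.9991


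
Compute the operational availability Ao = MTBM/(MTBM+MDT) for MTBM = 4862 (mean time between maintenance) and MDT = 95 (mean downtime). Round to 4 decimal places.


MTBM = 4862
MDT = 95
MTBM + MDT = 4957
Ao = 4862 / 4957
Ao = 0.9808

0.9808


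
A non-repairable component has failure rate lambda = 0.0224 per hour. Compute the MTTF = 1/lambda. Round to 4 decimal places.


lambda = 0.0224
MTTF = 1 / 0.0224
MTTF = 44.6429

44.6429


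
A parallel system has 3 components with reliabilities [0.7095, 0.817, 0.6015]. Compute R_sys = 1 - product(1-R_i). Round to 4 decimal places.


Components: [0.7095, 0.817, 0.6015]
(1 - 0.7095) = 0.2905, running product = 0.2905
(1 - 0.817) = 0.183, running product = 0.0532
(1 - 0.6015) = 0.3985, running product = 0.0212
Product of (1-R_i) = 0.0212
R_sys = 1 - 0.0212 = 0.9788

0.9788
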